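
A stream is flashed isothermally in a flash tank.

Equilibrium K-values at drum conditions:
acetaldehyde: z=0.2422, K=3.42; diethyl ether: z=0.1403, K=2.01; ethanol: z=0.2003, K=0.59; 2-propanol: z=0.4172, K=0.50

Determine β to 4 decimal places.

β = 0.4633

Material balance + equilibrium reduce to Σ zᵢ(Kᵢ−1)/(1+β(Kᵢ−1)) = 0.
g(0) = ΣzᵢKᵢ − 1 = 0.4371 and g(1) = 1 − Σzᵢ/Kᵢ = -0.3145, so a root lies in (0, 1).
Newton iteration, β⁰ = 0.5:
  β = 0.5000: g = -0.02206, g' = -0.5923 → β = 0.4627
  β = 0.4627: g = 0.00032, g' = -0.6099 → β = 0.4633
Converged at β = 0.4633.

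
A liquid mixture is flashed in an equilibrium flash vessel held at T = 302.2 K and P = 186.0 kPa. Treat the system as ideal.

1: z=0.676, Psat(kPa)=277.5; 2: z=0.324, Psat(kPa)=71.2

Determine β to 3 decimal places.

Raoult's law: Kᵢ = Pᵢˢᵃᵗ/P = Pᵢˢᵃᵗ/186.0.
  K_1 = 277.5/186.0 = 1.49194, K_2 = 71.2/186.0 = 0.38280
Material balance + equilibrium reduce to Σ zᵢ(Kᵢ−1)/(1+β(Kᵢ−1)) = 0.
Check two-phase: ΣzᵢKᵢ = 1.133 > 1 and Σzᵢ/Kᵢ = 1.300 > 1, so g(0) = 0.133 > 0 and g(1) = -0.300 < 0.
Binary case is linear: z₁(K₁−1)(1+β(K₂−1)) + z₂(K₂−1)(1+β(K₁−1)) = 0
⇒ β = [z₁(K₁−1)+z₂(K₂−1)] / [−(K₁−1)(K₂−1)] = 0.1326/0.3036 = 0.437

β = 0.437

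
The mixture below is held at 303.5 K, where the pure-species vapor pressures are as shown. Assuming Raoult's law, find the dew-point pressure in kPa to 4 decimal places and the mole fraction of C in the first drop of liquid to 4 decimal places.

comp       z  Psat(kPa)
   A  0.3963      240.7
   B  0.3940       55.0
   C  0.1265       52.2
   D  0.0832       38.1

At the dew point ψ → 1, so Σzᵢ/Kᵢ = 1 with Kᵢ = Pᵢˢᵃᵗ/P ⇒ 1/P = Σzᵢ/Pᵢˢᵃᵗ.
1/P = 0.3963/240.7 + 0.3940/55.0 + 0.1265/52.2 + 0.0832/38.1 = 0.0134172 ⇒ P = 74.5313 kPa
xᵢ = zᵢP/Pᵢˢᵃᵗ ⇒ x_C = 0.1265·74.5313/52.2 = 0.1806

Pdew = 74.5313 kPa, x_C = 0.1806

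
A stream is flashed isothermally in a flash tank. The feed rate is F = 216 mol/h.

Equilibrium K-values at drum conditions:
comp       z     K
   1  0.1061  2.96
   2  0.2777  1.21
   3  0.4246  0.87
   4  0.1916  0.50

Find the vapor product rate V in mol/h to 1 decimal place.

Rachford–Rice: g(β) = Σ zᵢ(Kᵢ−1)/(1+β(Kᵢ−1)) = 0.
Feasibility: ΣzᵢKᵢ = 1.1153, Σzᵢ/Kᵢ = 1.1366 — both > 1, two phases present.
Newton–Raphson from β = 0.55:
  β = 0.5500: g = -0.03923, g' = -0.2037 → β = 0.3574
  β = 0.3574: g = 0.00201, g' = -0.2305 → β = 0.3661
Converged at β = 0.3661.
Then V = β·F = 0.3661·216 = 79.1 mol/h and L = F − V = 136.9 mol/h.

V = 79.1 mol/h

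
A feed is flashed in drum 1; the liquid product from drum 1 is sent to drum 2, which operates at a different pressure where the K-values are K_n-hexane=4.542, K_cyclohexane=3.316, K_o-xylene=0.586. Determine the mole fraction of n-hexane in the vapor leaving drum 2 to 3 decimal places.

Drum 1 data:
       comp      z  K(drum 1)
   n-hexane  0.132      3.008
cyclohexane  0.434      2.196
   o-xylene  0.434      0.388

Drum 1:
Rachford–Rice: g(ψ₁) = Σ zᵢ(Kᵢ−1)/(1+ψ₁(Kᵢ−1)) = 0.
Check two-phase: ΣzᵢKᵢ = 1.519 > 1 and Σzᵢ/Kᵢ = 1.360 > 1, so g(0) = 0.519 > 0 and g(1) = -0.360 < 0.
Iterate (Newton) starting at ψ₁ = 0.5:
  ψ₁ = 0.500: g = 0.0744, g' = -0.713 → ψ₁ = 0.604
Converged at ψ₁ = 0.604.
Drum-1 compositions:
  n-hexane: x = 0.060, y = 0.179
  cyclohexane: x = 0.252, y = 0.553
  o-xylene: x = 0.688, y = 0.267
Drum-2 feed = drum-1 liquid: z₂ = (0.0597, 0.2520, 0.6883).
Drum 2:
Newton–Raphson from ψ₂ = 0.45:
  ψ₂ = 0.450: g = 0.0171, g' = -0.614 → ψ₂ = 0.478
Converged at ψ₂ = 0.478.
  n-hexane: x = 0.022, y = 0.101
  cyclohexane: x = 0.120, y = 0.396
  o-xylene: x = 0.858, y = 0.503

y_n-hexane (drum 2) = 0.101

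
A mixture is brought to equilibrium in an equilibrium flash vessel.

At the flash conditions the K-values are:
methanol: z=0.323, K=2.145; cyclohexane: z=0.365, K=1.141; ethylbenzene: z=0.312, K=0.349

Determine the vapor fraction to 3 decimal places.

ψ = 0.461

Let ψ = V/F and solve Σ zᵢ(Kᵢ−1)/(1+ψ(Kᵢ−1)) = 0.
Feasibility: ΣzᵢKᵢ = 1.218, Σzᵢ/Kᵢ = 1.364 — both > 1, two phases present.
Newton–Raphson from ψ = 0.64:
  ψ = 0.640: g = -0.0875, g' = -0.536 → ψ = 0.477
  ψ = 0.477: g = -0.0070, g' = -0.462 → ψ = 0.461
Converged at ψ = 0.461.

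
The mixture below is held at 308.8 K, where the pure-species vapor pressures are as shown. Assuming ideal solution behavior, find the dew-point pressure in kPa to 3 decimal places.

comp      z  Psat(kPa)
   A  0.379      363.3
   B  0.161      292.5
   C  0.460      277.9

Pdew = 307.795 kPa

At the dew point ψ → 1, so Σzᵢ/Kᵢ = 1 with Kᵢ = Pᵢˢᵃᵗ/P ⇒ 1/P = Σzᵢ/Pᵢˢᵃᵗ.
1/P = 0.379/363.3 + 0.161/292.5 + 0.460/277.9 = 0.003249 ⇒ P = 307.795 kPa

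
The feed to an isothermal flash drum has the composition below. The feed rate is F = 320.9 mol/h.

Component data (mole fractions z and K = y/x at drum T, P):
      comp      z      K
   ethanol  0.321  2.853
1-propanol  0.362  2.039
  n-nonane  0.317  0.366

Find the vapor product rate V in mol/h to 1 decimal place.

Iterate (Newton) starting at ψ = 0.4:
  ψ = 0.400: g = 0.3380, g' = -0.787 → ψ = 0.829
  ψ = 0.829: g = 0.0126, g' = -0.851 → ψ = 0.844
Converged at ψ = 0.844.
Then V = ψ·F = 0.8441·320.9 = 270.9 mol/h and L = F − V = 50.0 mol/h.

V = 270.9 mol/h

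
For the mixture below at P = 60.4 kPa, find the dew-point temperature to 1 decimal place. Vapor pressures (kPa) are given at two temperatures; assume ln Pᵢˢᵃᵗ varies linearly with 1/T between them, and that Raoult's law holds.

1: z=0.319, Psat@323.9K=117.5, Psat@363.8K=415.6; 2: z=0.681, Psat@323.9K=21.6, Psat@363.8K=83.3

T = 344.3 K

Dew-point temperature: Σzᵢ·P/Pᵢˢᵃᵗ(T) = 1. Interpolate ln Pᵢˢᵃᵗ = aᵢ + bᵢ/T.
  T = 323.9 K: ΣzᵢP/Pᵢˢᵃᵗ = 2.0683
  T = 363.8 K: ΣzᵢP/Pᵢˢᵃᵗ = 0.5401
  T = 343.9 K: ΣzᵢP/Pᵢˢᵃᵗ = 1.0148
  T = 353.9 K: ΣzᵢP/Pᵢˢᵃᵗ = 0.7327
  T = 348.9 K: ΣzᵢP/Pᵢˢᵃᵗ = 0.8603
  T = 346.4 K: ΣzᵢP/Pᵢˢᵃᵗ = 0.9338
  T = 345.1 K: ΣzᵢP/Pᵢˢᵃᵗ = 0.9749
Interpolating between 343.9 K and 345.1 K gives T ≈ 344.3 K.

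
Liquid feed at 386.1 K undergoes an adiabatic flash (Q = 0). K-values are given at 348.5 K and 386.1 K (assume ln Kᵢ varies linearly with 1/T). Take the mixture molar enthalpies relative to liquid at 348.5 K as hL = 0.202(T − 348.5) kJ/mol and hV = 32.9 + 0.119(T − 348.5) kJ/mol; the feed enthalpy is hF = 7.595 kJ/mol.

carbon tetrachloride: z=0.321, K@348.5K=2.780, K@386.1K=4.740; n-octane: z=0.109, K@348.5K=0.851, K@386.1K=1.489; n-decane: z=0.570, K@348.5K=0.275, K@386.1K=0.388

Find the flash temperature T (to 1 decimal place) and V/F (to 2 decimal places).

T = 354.9 K, V/F = 0.19

Adiabatic flash: solve Rachford–Rice at each trial T, then check hF = ψ·hV(T) + (1−ψ)·hL(T).
  T = 348.5 K: K = (2.780, 0.851, 0.275), RR gives ψ = 0.122, H_out = 4.000 kJ/mol
  T = 386.1 K: K = (4.740, 1.489, 0.388), RR gives ψ = 0.459, H_out = 21.273 kJ/mol
  T = 367.3 K: K = (3.680, 1.142, 0.330), RR gives ψ = 0.312, H_out = 13.578 kJ/mol
  T = 357.9 K: K = (3.210, 0.990, 0.302), RR gives ψ = 0.225, H_out = 9.141 kJ/mol
  T = 353.2 K: K = (2.990, 0.919, 0.288), RR gives ψ = 0.176, H_out = 6.681 kJ/mol
  T = 355.5 K: K = (3.097, 0.953, 0.295), RR gives ψ = 0.201, H_out = 7.910 kJ/mol
Linear interpolation between T = 353.2 (H_out = 6.681) and T = 355.5 (H_out = 7.910) on hF = 7.595 gives T ≈ 354.9 K, at which ψ = 0.19.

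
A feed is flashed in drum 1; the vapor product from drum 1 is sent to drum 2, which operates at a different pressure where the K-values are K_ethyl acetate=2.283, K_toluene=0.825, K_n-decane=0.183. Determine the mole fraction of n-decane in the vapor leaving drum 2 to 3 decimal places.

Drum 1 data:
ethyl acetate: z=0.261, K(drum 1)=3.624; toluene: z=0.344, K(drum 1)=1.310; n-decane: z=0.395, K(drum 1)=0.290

y_n-decane (drum 2) = 0.056

Drum 1:
Let ψ₁ = V/F and solve Σ zᵢ(Kᵢ−1)/(1+ψ₁(Kᵢ−1)) = 0.
Check two-phase: ΣzᵢKᵢ = 1.511 > 1 and Σzᵢ/Kᵢ = 1.697 > 1, so g(0) = 0.511 > 0 and g(1) = -0.697 < 0.
Newton iteration, ψ₁⁰ = 0.52:
  ψ₁ = 0.520: g = -0.0631, g' = -0.846 → ψ₁ = 0.445
Converged at ψ₁ = 0.445.
Drum-1 compositions:
  ethyl acetate: x = 0.120, y = 0.437
  toluene: x = 0.302, y = 0.396
  n-decane: x = 0.577, y = 0.167
Drum-2 feed = drum-1 vapor: z₂ = (0.4366, 0.3961, 0.1674).
Drum 2:
Let ψ₂ = V/F and solve Σ zᵢ(Kᵢ−1)/(1+ψ₂(Kᵢ−1)) = 0.
g(0) = ΣzᵢKᵢ − 1 = 0.354 and g(1) = 1 − Σzᵢ/Kᵢ = -0.586, so a root lies in (0, 1).
Newton–Raphson from ψ₂ = 0.37:
  ψ₂ = 0.370: g = 0.1097, g' = -0.574 → ψ₂ = 0.561
  ψ₂ = 0.561: g = -0.0037, g' = -0.639 → ψ₂ = 0.555
Converged at ψ₂ = 0.555.
  ethyl acetate: x = 0.255, y = 0.582
  toluene: x = 0.439, y = 0.362
  n-decane: x = 0.306, y = 0.056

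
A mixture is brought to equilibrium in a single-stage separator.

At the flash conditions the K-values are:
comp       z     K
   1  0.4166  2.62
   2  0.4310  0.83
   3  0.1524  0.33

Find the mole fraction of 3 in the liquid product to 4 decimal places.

x_3 = 0.3191

Material balance + equilibrium reduce to Σ zᵢ(Kᵢ−1)/(1+ψ(Kᵢ−1)) = 0.
Feasibility: ΣzᵢKᵢ = 1.4995, Σzᵢ/Kᵢ = 1.1401 — both > 1, two phases present.
Newton–Raphson from ψ = 0.5:
  ψ = 0.5000: g = 0.13925, g' = -0.5033 → ψ = 0.7767
  ψ = 0.7767: g = 0.00156, g' = -0.5283 → ψ = 0.7796
Converged at ψ = 0.7796.
Compositions from xᵢ = zᵢ/(1+ψ(Kᵢ−1)), yᵢ = Kᵢxᵢ:
  1: x = 0.1841, y = 0.4823
  2: x = 0.4968, y = 0.4124
  3: x = 0.3191, y = 0.1053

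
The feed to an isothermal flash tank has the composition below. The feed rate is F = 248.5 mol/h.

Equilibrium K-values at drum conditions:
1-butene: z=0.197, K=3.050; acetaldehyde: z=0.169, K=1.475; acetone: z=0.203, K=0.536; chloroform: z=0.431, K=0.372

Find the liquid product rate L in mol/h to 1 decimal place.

Material balance + equilibrium reduce to Σ zᵢ(Kᵢ−1)/(1+ψ(Kᵢ−1)) = 0.
Check two-phase: ΣzᵢKᵢ = 1.119 > 1 and Σzᵢ/Kᵢ = 1.716 > 1, so g(0) = 0.119 > 0 and g(1) = -0.716 < 0.
Newton iteration, ψ⁰ = 0.5:
  ψ = 0.500: g = -0.2529, g' = -0.662 → ψ = 0.118
  ψ = 0.118: g = 0.0092, g' = -0.818 → ψ = 0.129
Converged at ψ = 0.129.
Then V = ψ·F = 0.1294·248.5 = 32.2 mol/h and L = F − V = 216.3 mol/h.

L = 216.3 mol/h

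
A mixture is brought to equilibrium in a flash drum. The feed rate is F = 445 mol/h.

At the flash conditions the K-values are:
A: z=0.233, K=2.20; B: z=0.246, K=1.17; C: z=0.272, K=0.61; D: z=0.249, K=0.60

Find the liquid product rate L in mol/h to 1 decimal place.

Let β = V/F and solve Σ zᵢ(Kᵢ−1)/(1+β(Kᵢ−1)) = 0.
g(0) = ΣzᵢKᵢ − 1 = 0.116 and g(1) = 1 − Σzᵢ/Kᵢ = -0.177, so a root lies in (0, 1).
Iterate (Newton) starting at β = 0.43:
  β = 0.430: g = -0.0243, g' = -0.270 → β = 0.340
  β = 0.340: g = 0.0006, g' = -0.284 → β = 0.342
Converged at β = 0.342.
Then V = β·F = 0.3419·445 = 152.1 mol/h and L = F − V = 292.9 mol/h.

L = 292.9 mol/h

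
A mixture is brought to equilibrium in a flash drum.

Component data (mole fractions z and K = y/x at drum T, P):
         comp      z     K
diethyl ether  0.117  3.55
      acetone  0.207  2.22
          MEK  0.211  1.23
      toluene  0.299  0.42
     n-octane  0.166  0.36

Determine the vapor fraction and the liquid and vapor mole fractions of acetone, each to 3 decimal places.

ψ = 0.389, x_acetone = 0.140, y_acetone = 0.312

Newton iteration, ψ⁰ = 0.5:
  ψ = 0.500: g = -0.0690, g' = -0.621 → ψ = 0.389
Converged at ψ = 0.389.
Compositions from xᵢ = zᵢ/(1+ψ(Kᵢ−1)), yᵢ = Kᵢxᵢ:
  diethyl ether: x = 0.059, y = 0.208
  acetone: x = 0.140, y = 0.312
  MEK: x = 0.194, y = 0.238
  toluene: x = 0.386, y = 0.162
  n-octane: x = 0.221, y = 0.080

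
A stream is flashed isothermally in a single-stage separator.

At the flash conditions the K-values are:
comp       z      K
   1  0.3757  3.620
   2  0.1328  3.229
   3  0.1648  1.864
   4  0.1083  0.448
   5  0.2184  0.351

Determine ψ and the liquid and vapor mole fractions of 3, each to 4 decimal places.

Let ψ = V/F and solve Σ zᵢ(Kᵢ−1)/(1+ψ(Kᵢ−1)) = 0.
g(0) = ΣzᵢKᵢ − 1 = 1.2212 and g(1) = 1 − Σzᵢ/Kᵢ = -0.0973, so a root lies in (0, 1).
Iterate (Newton) starting at ψ = 0.5:
  ψ = 0.5000: g = 0.37314, g' = -0.9554 → ψ = 0.8905
  ψ = 0.8905: g = 0.02151, g' = -0.9896 → ψ = 0.9123
  ψ = 0.9123: g = -0.00034, g' = -1.0213 → ψ = 0.9120
Converged at ψ = 0.9120.
Compositions from xᵢ = zᵢ/(1+ψ(Kᵢ−1)), yᵢ = Kᵢxᵢ:
  1: x = 0.1108, y = 0.4013
  2: x = 0.0438, y = 0.1414
  3: x = 0.0922, y = 0.1718
  4: x = 0.2181, y = 0.0977
  5: x = 0.5351, y = 0.1878

ψ = 0.9120, x_3 = 0.0922, y_3 = 0.1718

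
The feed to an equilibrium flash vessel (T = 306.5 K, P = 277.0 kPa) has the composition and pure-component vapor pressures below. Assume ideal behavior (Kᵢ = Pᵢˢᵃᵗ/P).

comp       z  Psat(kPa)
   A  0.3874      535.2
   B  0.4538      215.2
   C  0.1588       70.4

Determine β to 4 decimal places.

β = 0.3557

Raoult's law: Kᵢ = Pᵢˢᵃᵗ/P = Pᵢˢᵃᵗ/277.0.
  K_A = 535.2/277.0 = 1.932130, K_B = 215.2/277.0 = 0.776895, K_C = 70.4/277.0 = 0.254152
Let β = V/F and solve Σ zᵢ(Kᵢ−1)/(1+β(Kᵢ−1)) = 0.
Check two-phase: ΣzᵢKᵢ = 1.1414 > 1 and Σzᵢ/Kᵢ = 1.4094 > 1, so g(0) = 0.1414 > 0 and g(1) = -0.4094 < 0.
Newton iteration, β⁰ = 0.3:
  β = 0.3000: g = 0.02111, g' = -0.3781 → β = 0.3558
  β = 0.3558: g = -0.00004, g' = -0.3802 → β = 0.3557
Converged at β = 0.3557.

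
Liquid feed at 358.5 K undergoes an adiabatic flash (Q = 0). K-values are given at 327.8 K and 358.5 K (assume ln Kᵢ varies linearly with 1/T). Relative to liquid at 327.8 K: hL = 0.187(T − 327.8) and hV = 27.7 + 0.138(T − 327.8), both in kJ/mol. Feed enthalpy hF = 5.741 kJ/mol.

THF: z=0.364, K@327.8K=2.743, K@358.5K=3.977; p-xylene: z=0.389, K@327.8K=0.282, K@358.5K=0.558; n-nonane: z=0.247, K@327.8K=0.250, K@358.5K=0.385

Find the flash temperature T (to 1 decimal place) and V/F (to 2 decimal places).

Adiabatic flash: solve Rachford–Rice at each trial T, then check hF = ψ·hV(T) + (1−ψ)·hL(T).
  T = 327.8 K: K = (2.743, 0.282, 0.250), RR gives ψ = 0.133, H_out = 3.696 kJ/mol
  T = 358.5 K: K = (3.977, 0.558, 0.385), RR gives ψ = 0.495, H_out = 18.695 kJ/mol
  T = 343.1 K: K = (3.328, 0.402, 0.313), RR gives ψ = 0.302, H_out = 10.996 kJ/mol
  T = 335.5 K: K = (3.030, 0.339, 0.281), RR gives ψ = 0.219, H_out = 7.418 kJ/mol
  T = 331.6 K: K = (2.883, 0.309, 0.265), RR gives ψ = 0.176, H_out = 5.557 kJ/mol
  T = 333.6 K: K = (2.958, 0.324, 0.273), RR gives ψ = 0.198, H_out = 6.516 kJ/mol
Linear interpolation between T = 331.6 (H_out = 5.557) and T = 333.6 (H_out = 6.516) on hF = 5.741 gives T ≈ 332.0 K, at which ψ = 0.18.

T = 332.0 K, V/F = 0.18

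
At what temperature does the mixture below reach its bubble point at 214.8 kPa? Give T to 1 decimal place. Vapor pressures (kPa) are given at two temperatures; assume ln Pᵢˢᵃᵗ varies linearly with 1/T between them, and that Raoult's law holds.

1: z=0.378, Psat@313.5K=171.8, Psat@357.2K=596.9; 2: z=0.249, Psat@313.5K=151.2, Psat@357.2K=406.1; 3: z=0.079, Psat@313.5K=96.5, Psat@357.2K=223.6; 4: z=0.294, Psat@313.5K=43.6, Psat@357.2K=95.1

Bubble-point temperature: ΣzᵢPᵢˢᵃᵗ(T) = P. Interpolate ln Pᵢˢᵃᵗ = aᵢ + bᵢ/T.
  T = 313.5 K: ΣzᵢPᵢˢᵃᵗ = 123.03 kPa
  T = 357.2 K: ΣzᵢPᵢˢᵃᵗ = 372.37 kPa
  T = 335.4 K: ΣzᵢPᵢˢᵃᵗ = 221.40 kPa
  T = 324.4 K: ΣzᵢPᵢˢᵃᵗ = 166.29 kPa
  T = 329.9 K: ΣzᵢPᵢˢᵃᵗ = 192.29 kPa
  T = 332.6 K: ΣzᵢPᵢˢᵃᵗ = 206.18 kPa
Interpolating between 332.6 K and 335.4 K gives T ≈ 334.2 K.

T = 334.2 K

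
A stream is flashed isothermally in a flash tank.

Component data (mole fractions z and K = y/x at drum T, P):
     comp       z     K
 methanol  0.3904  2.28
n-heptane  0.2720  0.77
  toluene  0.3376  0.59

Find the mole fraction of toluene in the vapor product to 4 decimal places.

y_toluene = 0.2767

Iterate (Newton) starting at β = 0.35:
  β = 0.3500: g = 0.11546, g' = -0.3994 → β = 0.6391
  β = 0.6391: g = 0.01397, g' = -0.3175 → β = 0.6831
  β = 0.6831: g = 0.00013, g' = -0.3118 → β = 0.6835
Converged at β = 0.6835.
Compositions from xᵢ = zᵢ/(1+β(Kᵢ−1)), yᵢ = Kᵢxᵢ:
  methanol: x = 0.2082, y = 0.4748
  n-heptane: x = 0.3227, y = 0.2485
  toluene: x = 0.4690, y = 0.2767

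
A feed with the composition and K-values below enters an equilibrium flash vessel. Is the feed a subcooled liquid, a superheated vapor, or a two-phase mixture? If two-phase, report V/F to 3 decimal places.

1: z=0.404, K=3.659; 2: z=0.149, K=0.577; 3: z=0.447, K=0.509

two-phase, V/F = 0.627

ΣzᵢKᵢ = 1.792; Σzᵢ/Kᵢ = 1.247.
Both exceed 1, so a two-phase solution exists.
Material balance + equilibrium reduce to Σ zᵢ(Kᵢ−1)/(1+ψ(Kᵢ−1)) = 0.
Iterate (Newton) starting at ψ = 0.45:
  ψ = 0.450: g = 0.1295, g' = -0.810 → ψ = 0.610
  ψ = 0.610: g = 0.0116, g' = -0.684 → ψ = 0.627
Converged at ψ = 0.627.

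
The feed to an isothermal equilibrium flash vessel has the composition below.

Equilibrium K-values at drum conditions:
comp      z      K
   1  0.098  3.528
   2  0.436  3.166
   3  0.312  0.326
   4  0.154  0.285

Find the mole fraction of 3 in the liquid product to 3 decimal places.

x_3 = 0.505

Rachford–Rice: g(ψ) = Σ zᵢ(Kᵢ−1)/(1+ψ(Kᵢ−1)) = 0.
Feasibility: ΣzᵢKᵢ = 1.872, Σzᵢ/Kᵢ = 1.663 — both > 1, two phases present.
Newton–Raphson from ψ = 0.36:
  ψ = 0.360: g = 0.2344, g' = -1.207 → ψ = 0.554
  ψ = 0.554: g = 0.0144, g' = -1.108 → ψ = 0.567
Converged at ψ = 0.567.
Compositions from xᵢ = zᵢ/(1+ψ(Kᵢ−1)), yᵢ = Kᵢxᵢ:
  1: x = 0.040, y = 0.142
  2: x = 0.196, y = 0.619
  3: x = 0.505, y = 0.165
  4: x = 0.259, y = 0.074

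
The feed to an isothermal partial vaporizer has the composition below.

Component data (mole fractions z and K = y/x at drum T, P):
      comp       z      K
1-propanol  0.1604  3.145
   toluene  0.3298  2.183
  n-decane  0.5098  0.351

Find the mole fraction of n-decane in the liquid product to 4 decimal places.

Material balance + equilibrium reduce to Σ zᵢ(Kᵢ−1)/(1+ψ(Kᵢ−1)) = 0.
g(0) = ΣzᵢKᵢ − 1 = 0.4034 and g(1) = 1 − Σzᵢ/Kᵢ = -0.6545, so a root lies in (0, 1).
Iterate (Newton) starting at ψ = 0.5:
  ψ = 0.5000: g = -0.07864, g' = -0.8246 → ψ = 0.4046
  ψ = 0.4046: g = -0.00065, g' = -0.8175 → ψ = 0.4038
Converged at ψ = 0.4038.
Compositions from xᵢ = zᵢ/(1+ψ(Kᵢ−1)), yᵢ = Kᵢxᵢ:
  1-propanol: x = 0.0859, y = 0.2703
  toluene: x = 0.2232, y = 0.4872
  n-decane: x = 0.6909, y = 0.2425

x_n-decane = 0.6909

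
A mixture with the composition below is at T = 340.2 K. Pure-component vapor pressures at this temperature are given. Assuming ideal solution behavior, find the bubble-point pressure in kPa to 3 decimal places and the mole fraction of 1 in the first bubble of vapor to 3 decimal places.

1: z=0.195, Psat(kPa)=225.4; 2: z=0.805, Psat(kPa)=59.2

Pbub = 91.609 kPa, y_1 = 0.480

At the bubble point ψ → 0, so ΣzᵢKᵢ = 1 with Kᵢ = Pᵢˢᵃᵗ/P ⇒ P = ΣzᵢPᵢˢᵃᵗ.
P = 0.195·225.4 + 0.805·59.2 = 91.609 kPa
yᵢ = zᵢPᵢˢᵃᵗ/P ⇒ y_1 = 0.195·225.4/91.609 = 0.480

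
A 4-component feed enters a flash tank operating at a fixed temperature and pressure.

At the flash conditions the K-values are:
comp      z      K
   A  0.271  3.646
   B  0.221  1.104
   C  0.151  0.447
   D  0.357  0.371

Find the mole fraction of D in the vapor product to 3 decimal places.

Material balance + equilibrium reduce to Σ zᵢ(Kᵢ−1)/(1+ψ(Kᵢ−1)) = 0.
Feasibility: ΣzᵢKᵢ = 1.432, Σzᵢ/Kᵢ = 1.575 — both > 1, two phases present.
Newton iteration, ψ⁰ = 0.49:
  ψ = 0.490: g = -0.1050, g' = -0.744 → ψ = 0.349
  ψ = 0.349: g = 0.0039, g' = -0.818 → ψ = 0.354
Converged at ψ = 0.354.
Compositions from xᵢ = zᵢ/(1+ψ(Kᵢ−1)), yᵢ = Kᵢxᵢ:
  A: x = 0.140, y = 0.510
  B: x = 0.213, y = 0.235
  C: x = 0.188, y = 0.084
  D: x = 0.459, y = 0.170

y_D = 0.170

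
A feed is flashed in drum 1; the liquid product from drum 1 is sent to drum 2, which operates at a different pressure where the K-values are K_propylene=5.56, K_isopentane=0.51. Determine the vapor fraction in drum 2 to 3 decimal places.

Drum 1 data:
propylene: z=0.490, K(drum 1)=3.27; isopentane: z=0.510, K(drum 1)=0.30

V/F (drum 2) = 0.313

Drum 1:
Rachford–Rice: g(ψ₁) = Σ zᵢ(Kᵢ−1)/(1+ψ₁(Kᵢ−1)) = 0.
g(0) = ΣzᵢKᵢ − 1 = 0.755 and g(1) = 1 − Σzᵢ/Kᵢ = -0.850, so a root lies in (0, 1).
Binary case is linear: z₁(K₁−1)(1+ψ₁(K₂−1)) + z₂(K₂−1)(1+ψ₁(K₁−1)) = 0
⇒ ψ₁ = [z₁(K₁−1)+z₂(K₂−1)] / [−(K₁−1)(K₂−1)] = 0.7553/1.5890 = 0.475
Drum-1 compositions:
  propylene: x = 0.236, y = 0.771
  isopentane: x = 0.764, y = 0.229
Drum-2 feed = drum-1 liquid: z₂ = (0.2357, 0.7643).
Drum 2:
Material balance + equilibrium reduce to Σ zᵢ(Kᵢ−1)/(1+ψ₂(Kᵢ−1)) = 0.
Feasibility: ΣzᵢKᵢ = 1.700, Σzᵢ/Kᵢ = 1.541 — both > 1, two phases present.
Iterate (Newton) starting at ψ₂ = 0.47:
  ψ₂ = 0.470: g = -0.1446, g' = -0.806 → ψ₂ = 0.291
  ψ₂ = 0.291: g = 0.0256, g' = -1.156 → ψ₂ = 0.313
Converged at ψ₂ = 0.313.
  propylene: x = 0.097, y = 0.539
  isopentane: x = 0.903, y = 0.461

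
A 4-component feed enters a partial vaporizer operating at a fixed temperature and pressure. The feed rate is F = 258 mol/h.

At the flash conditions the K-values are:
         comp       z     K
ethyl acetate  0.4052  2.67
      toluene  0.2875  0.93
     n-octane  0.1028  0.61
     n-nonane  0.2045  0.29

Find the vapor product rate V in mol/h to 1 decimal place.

Let ψ = V/F and solve Σ zᵢ(Kᵢ−1)/(1+ψ(Kᵢ−1)) = 0.
g(0) = ΣzᵢKᵢ − 1 = 0.4713 and g(1) = 1 − Σzᵢ/Kᵢ = -0.3346, so a root lies in (0, 1).
Newton–Raphson from ψ = 0.5:
  ψ = 0.5000: g = 0.07300, g' = -0.6090 → ψ = 0.6199
  ψ = 0.6199: g = -0.00074, g' = -0.6304 → ψ = 0.6187
Converged at ψ = 0.6187.
Then V = ψ·F = 0.6187·258 = 159.6 mol/h and L = F − V = 98.4 mol/h.

V = 159.6 mol/h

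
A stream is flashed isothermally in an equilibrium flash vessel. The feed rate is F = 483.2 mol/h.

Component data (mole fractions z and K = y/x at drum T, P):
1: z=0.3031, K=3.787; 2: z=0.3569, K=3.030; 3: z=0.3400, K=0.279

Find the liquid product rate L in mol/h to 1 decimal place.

L = 111.1 mol/h

Let β = V/F and solve Σ zᵢ(Kᵢ−1)/(1+β(Kᵢ−1)) = 0.
Feasibility: ΣzᵢKᵢ = 2.3241, Σzᵢ/Kᵢ = 1.4165 — both > 1, two phases present.
Newton iteration, β⁰ = 0.63:
  β = 0.6300: g = 0.17529, g' = -1.1866 → β = 0.7777
  β = 0.7777: g = -0.01044, g' = -1.3718 → β = 0.7701
Converged at β = 0.7701.
Then V = β·F = 0.7701·483.2 = 372.1 mol/h and L = F − V = 111.1 mol/h.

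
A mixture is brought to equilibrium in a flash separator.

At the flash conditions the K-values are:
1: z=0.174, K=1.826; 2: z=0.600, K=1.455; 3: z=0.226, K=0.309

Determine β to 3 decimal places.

β = 0.692

Rachford–Rice: g(β) = Σ zᵢ(Kᵢ−1)/(1+β(Kᵢ−1)) = 0.
Check two-phase: ΣzᵢKᵢ = 1.261 > 1 and Σzᵢ/Kᵢ = 1.239 > 1, so g(0) = 0.261 > 0 and g(1) = -0.239 < 0.
Newton–Raphson from β = 0.5:
  β = 0.500: g = 0.0855, g' = -0.394 → β = 0.717
  β = 0.717: g = -0.0135, g' = -0.541 → β = 0.692
Converged at β = 0.692.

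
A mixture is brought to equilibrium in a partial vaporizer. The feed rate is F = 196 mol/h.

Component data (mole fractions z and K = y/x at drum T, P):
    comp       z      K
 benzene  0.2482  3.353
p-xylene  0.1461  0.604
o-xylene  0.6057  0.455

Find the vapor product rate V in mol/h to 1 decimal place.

Newton iteration, β⁰ = 0.55:
  β = 0.5500: g = -0.29081, g' = -0.6654 → β = 0.1130
  β = 0.1130: g = 0.04903, g' = -1.0870 → β = 0.1581
  β = 0.1581: g = 0.00272, g' = -0.9715 → β = 0.1609
Converged at β = 0.1609.
Then V = β·F = 0.1609·196 = 31.5 mol/h and L = F − V = 164.5 mol/h.

V = 31.5 mol/h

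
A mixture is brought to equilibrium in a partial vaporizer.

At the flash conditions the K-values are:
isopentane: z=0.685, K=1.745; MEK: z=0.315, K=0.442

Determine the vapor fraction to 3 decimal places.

Rachford–Rice: g(ψ) = Σ zᵢ(Kᵢ−1)/(1+ψ(Kᵢ−1)) = 0.
Check two-phase: ΣzᵢKᵢ = 1.335 > 1 and Σzᵢ/Kᵢ = 1.105 > 1, so g(0) = 0.335 > 0 and g(1) = -0.105 < 0.
Binary case is linear: z₁(K₁−1)(1+ψ(K₂−1)) + z₂(K₂−1)(1+ψ(K₁−1)) = 0
⇒ ψ = [z₁(K₁−1)+z₂(K₂−1)] / [−(K₁−1)(K₂−1)] = 0.3346/0.4157 = 0.805

ψ = 0.805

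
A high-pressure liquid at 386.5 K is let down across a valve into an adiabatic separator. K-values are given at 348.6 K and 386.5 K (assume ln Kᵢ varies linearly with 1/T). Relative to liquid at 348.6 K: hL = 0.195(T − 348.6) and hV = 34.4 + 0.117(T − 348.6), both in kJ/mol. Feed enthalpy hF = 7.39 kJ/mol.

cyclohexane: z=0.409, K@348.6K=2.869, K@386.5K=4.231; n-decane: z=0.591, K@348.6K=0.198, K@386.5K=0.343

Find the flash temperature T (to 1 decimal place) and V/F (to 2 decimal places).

Adiabatic flash: solve Rachford–Rice at each trial T, then check hF = ψ·hV(T) + (1−ψ)·hL(T).
  T = 348.6 K: K = (2.869, 0.198), RR gives ψ = 0.194, H_out = 6.665 kJ/mol
  T = 386.5 K: K = (4.231, 0.343), RR gives ψ = 0.440, H_out = 21.214 kJ/mol
  T = 367.6 K: K = (3.521, 0.265), RR gives ψ = 0.322, H_out = 14.293 kJ/mol
  T = 358.1 K: K = (3.187, 0.230), RR gives ψ = 0.261, H_out = 10.629 kJ/mol
  T = 353.4 K: K = (3.028, 0.214), RR gives ψ = 0.229, H_out = 8.716 kJ/mol
  T = 351.0 K: K = (2.948, 0.206), RR gives ψ = 0.212, H_out = 7.705 kJ/mol
Linear interpolation between T = 348.6 (H_out = 6.665) and T = 351.0 (H_out = 7.705) on hF = 7.39 gives T ≈ 350.3 K, at which ψ = 0.21.

T = 350.3 K, V/F = 0.21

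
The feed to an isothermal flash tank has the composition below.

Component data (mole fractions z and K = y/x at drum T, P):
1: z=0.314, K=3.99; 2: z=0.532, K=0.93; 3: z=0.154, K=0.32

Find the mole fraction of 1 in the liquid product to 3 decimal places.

x_1 = 0.092

Rachford–Rice: g(V/F) = Σ zᵢ(Kᵢ−1)/(1+V/F(Kᵢ−1)) = 0.
Feasibility: ΣzᵢKᵢ = 1.797, Σzᵢ/Kᵢ = 1.132 — both > 1, two phases present.
Iterate (Newton) starting at V/F = 0.61:
  V/F = 0.610: g = 0.1146, g' = -0.563 → V/F = 0.814
  V/F = 0.814: g = -0.0004, g' = -0.598 → V/F = 0.813
Converged at V/F = 0.813.
Compositions from xᵢ = zᵢ/(1+V/F(Kᵢ−1)), yᵢ = Kᵢxᵢ:
  1: x = 0.092, y = 0.365
  2: x = 0.564, y = 0.525
  3: x = 0.344, y = 0.110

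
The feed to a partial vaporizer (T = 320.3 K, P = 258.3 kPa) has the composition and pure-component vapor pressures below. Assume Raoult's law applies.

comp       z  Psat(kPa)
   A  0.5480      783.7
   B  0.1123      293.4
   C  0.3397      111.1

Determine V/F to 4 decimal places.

V/F = 0.9132

Raoult's law: Kᵢ = Pᵢˢᵃᵗ/P = Pᵢˢᵃᵗ/258.3.
  K_A = 783.7/258.3 = 3.034069, K_B = 293.4/258.3 = 1.135889, K_C = 111.1/258.3 = 0.430120
Iterate (Newton) starting at V/F = 0.5:
  V/F = 0.5000: g = 0.29619, g' = -0.7749 → V/F = 0.8822
  V/F = 0.8822: g = 0.02317, g' = -0.7382 → V/F = 0.9136
  V/F = 0.9136: g = -0.00032, g' = -0.7593 → V/F = 0.9132
Converged at V/F = 0.9132.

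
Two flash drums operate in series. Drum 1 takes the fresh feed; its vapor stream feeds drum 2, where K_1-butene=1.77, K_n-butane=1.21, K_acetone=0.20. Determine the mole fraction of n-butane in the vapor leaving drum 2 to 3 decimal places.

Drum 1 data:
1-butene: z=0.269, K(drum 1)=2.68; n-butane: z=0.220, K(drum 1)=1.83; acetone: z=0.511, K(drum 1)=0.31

y_n-butane (drum 2) = 0.345

Drum 1:
Newton iteration, ψ₁⁰ = 0.5:
  ψ₁ = 0.500: g = -0.1637, g' = -0.867 → ψ₁ = 0.311
  ψ₁ = 0.311: g = -0.0072, g' = -0.818 → ψ₁ = 0.302
Converged at ψ₁ = 0.302.
Drum-1 compositions:
  1-butene: x = 0.178, y = 0.478
  n-butane: x = 0.176, y = 0.322
  acetone: x = 0.646, y = 0.200
Drum-2 feed = drum-1 vapor: z₂ = (0.4780, 0.3218, 0.2002).
Drum 2:
Material balance + equilibrium reduce to Σ zᵢ(Kᵢ−1)/(1+ψ₂(Kᵢ−1)) = 0.
Check two-phase: ΣzᵢKᵢ = 1.275 > 1 and Σzᵢ/Kᵢ = 1.537 > 1, so g(0) = 0.275 > 0 and g(1) = -0.537 < 0.
Newton iteration, ψ₂⁰ = 0.5:
  ψ₂ = 0.500: g = 0.0600, g' = -0.515 → ψ₂ = 0.616
  ψ₂ = 0.616: g = -0.0065, g' = -0.640 → ψ₂ = 0.606
Converged at ψ₂ = 0.606.
  1-butene: x = 0.326, y = 0.577
  n-butane: x = 0.285, y = 0.345
  acetone: x = 0.389, y = 0.078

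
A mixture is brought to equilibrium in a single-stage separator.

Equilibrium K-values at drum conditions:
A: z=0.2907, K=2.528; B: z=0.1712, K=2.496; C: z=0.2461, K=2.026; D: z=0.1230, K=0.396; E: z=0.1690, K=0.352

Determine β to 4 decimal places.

β = 0.9022

Newton–Raphson from β = 0.42:
  β = 0.4200: g = 0.35430, g' = -0.7374 → β = 0.9005
  β = 0.9005: g = 0.00148, g' = -0.8846 → β = 0.9022
Converged at β = 0.9022.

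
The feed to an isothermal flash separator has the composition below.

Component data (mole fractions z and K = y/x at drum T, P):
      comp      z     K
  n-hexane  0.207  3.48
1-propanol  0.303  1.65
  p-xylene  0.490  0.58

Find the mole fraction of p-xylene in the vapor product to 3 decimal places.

y_p-xylene = 0.422

Material balance + equilibrium reduce to Σ zᵢ(Kᵢ−1)/(1+ψ(Kᵢ−1)) = 0.
g(0) = ΣzᵢKᵢ − 1 = 0.505 and g(1) = 1 − Σzᵢ/Kᵢ = -0.088, so a root lies in (0, 1).
Newton–Raphson from ψ = 0.5:
  ψ = 0.500: g = 0.1173, g' = -0.465 → ψ = 0.752
  ψ = 0.752: g = 0.0106, g' = -0.398 → ψ = 0.779
Converged at ψ = 0.779.
Compositions from xᵢ = zᵢ/(1+ψ(Kᵢ−1)), yᵢ = Kᵢxᵢ:
  n-hexane: x = 0.071, y = 0.246
  1-propanol: x = 0.201, y = 0.332
  p-xylene: x = 0.728, y = 0.422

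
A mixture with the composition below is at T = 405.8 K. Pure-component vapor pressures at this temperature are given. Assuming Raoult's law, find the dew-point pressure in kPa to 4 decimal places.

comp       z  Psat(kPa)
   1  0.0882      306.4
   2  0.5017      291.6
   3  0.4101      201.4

Pdew = 247.2425 kPa

At the dew point ψ → 1, so Σzᵢ/Kᵢ = 1 with Kᵢ = Pᵢˢᵃᵗ/P ⇒ 1/P = Σzᵢ/Pᵢˢᵃᵗ.
1/P = 0.0882/306.4 + 0.5017/291.6 + 0.4101/201.4 = 0.0040446 ⇒ P = 247.2425 kPa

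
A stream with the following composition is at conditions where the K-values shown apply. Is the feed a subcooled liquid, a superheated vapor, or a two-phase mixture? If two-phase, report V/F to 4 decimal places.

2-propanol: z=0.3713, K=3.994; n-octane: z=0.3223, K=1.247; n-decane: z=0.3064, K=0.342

ΣzᵢKᵢ = 1.9897; Σzᵢ/Kᵢ = 1.2473.
Both exceed 1, so a two-phase solution exists.
Newton–Raphson from ψ = 0.5:
  ψ = 0.5000: g = 0.21560, g' = -0.8440 → ψ = 0.7554
  ψ = 0.7554: g = 0.00703, g' = -0.8513 → ψ = 0.7637
Converged at ψ = 0.7637.

two-phase, V/F = 0.7637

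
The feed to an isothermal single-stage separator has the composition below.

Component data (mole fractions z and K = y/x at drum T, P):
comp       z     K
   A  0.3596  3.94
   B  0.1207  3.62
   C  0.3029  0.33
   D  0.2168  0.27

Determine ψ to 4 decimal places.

Let ψ = V/F and solve Σ zᵢ(Kᵢ−1)/(1+ψ(Kᵢ−1)) = 0.
g(0) = ΣzᵢKᵢ − 1 = 1.0123 and g(1) = 1 − Σzᵢ/Kᵢ = -0.8455, so a root lies in (0, 1).
Iterate (Newton) starting at ψ = 0.5:
  ψ = 0.5000: g = 0.01051, g' = -1.2587 → ψ = 0.5084
Converged at ψ = 0.5084.

ψ = 0.5084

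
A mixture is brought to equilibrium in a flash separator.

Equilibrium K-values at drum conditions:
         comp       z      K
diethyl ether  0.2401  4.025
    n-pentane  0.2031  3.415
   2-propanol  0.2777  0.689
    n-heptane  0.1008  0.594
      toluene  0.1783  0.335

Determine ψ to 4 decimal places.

ψ = 0.7348

Iterate (Newton) starting at ψ = 0.5:
  ψ = 0.5000: g = 0.18002, g' = -0.8319 → ψ = 0.7164
  ψ = 0.7164: g = 0.01370, g' = -0.7431 → ψ = 0.7348
Converged at ψ = 0.7348.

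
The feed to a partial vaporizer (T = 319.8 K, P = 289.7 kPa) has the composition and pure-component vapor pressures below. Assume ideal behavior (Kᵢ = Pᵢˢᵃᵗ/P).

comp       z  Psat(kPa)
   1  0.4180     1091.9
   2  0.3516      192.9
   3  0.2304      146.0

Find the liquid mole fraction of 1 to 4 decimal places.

Raoult's law: Kᵢ = Pᵢˢᵃᵗ/P = Pᵢˢᵃᵗ/289.7.
  K_1 = 1091.9/289.7 = 3.769071, K_2 = 192.9/289.7 = 0.665861, K_3 = 146.0/289.7 = 0.503970
Newton–Raphson from ψ = 0.5:
  ψ = 0.5000: g = 0.19238, g' = -0.7205 → ψ = 0.7670
  ψ = 0.7670: g = 0.02809, g' = -0.5471 → ψ = 0.8183
  ψ = 0.8183: g = 0.00032, g' = -0.5355 → ψ = 0.8189
Converged at ψ = 0.8189.
Compositions from xᵢ = zᵢ/(1+ψ(Kᵢ−1)), yᵢ = Kᵢxᵢ:
  1: x = 0.1279, y = 0.4821
  2: x = 0.4841, y = 0.3223
  3: x = 0.3880, y = 0.1956

x_1 = 0.1279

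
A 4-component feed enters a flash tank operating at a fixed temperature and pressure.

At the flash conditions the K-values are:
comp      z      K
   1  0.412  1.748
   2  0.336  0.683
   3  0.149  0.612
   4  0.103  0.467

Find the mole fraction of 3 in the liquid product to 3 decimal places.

x_3 = 0.170

Let β = V/F and solve Σ zᵢ(Kᵢ−1)/(1+β(Kᵢ−1)) = 0.
Check two-phase: ΣzᵢKᵢ = 1.089 > 1 and Σzᵢ/Kᵢ = 1.192 > 1, so g(0) = 0.089 > 0 and g(1) = -0.192 < 0.
Iterate (Newton) starting at β = 0.5:
  β = 0.500: g = -0.0489, g' = -0.259 → β = 0.311
  β = 0.311: g = 0.0003, g' = -0.264 → β = 0.312
Converged at β = 0.312.
Compositions from xᵢ = zᵢ/(1+β(Kᵢ−1)), yᵢ = Kᵢxᵢ:
  1: x = 0.334, y = 0.584
  2: x = 0.373, y = 0.255
  3: x = 0.170, y = 0.104
  4: x = 0.124, y = 0.058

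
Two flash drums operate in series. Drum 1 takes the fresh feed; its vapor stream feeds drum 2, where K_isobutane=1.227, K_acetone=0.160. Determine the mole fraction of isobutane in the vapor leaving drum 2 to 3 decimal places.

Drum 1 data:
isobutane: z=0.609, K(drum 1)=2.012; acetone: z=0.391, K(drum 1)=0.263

y_isobutane (drum 2) = 0.966

Drum 1:
Rachford–Rice: g(ψ₁) = Σ zᵢ(Kᵢ−1)/(1+ψ₁(Kᵢ−1)) = 0.
Feasibility: ΣzᵢKᵢ = 1.328, Σzᵢ/Kᵢ = 1.789 — both > 1, two phases present.
Binary case is linear: z₁(K₁−1)(1+ψ₁(K₂−1)) + z₂(K₂−1)(1+ψ₁(K₁−1)) = 0
⇒ ψ₁ = [z₁(K₁−1)+z₂(K₂−1)] / [−(K₁−1)(K₂−1)] = 0.3281/0.7458 = 0.440
Drum-1 compositions:
  isobutane: x = 0.421, y = 0.848
  acetone: x = 0.579, y = 0.152
Drum-2 feed = drum-1 vapor: z₂ = (0.8478, 0.1522).
Drum 2:
Let ψ₂ = V/F and solve Σ zᵢ(Kᵢ−1)/(1+ψ₂(Kᵢ−1)) = 0.
Feasibility: ΣzᵢKᵢ = 1.065, Σzᵢ/Kᵢ = 1.642 — both > 1, two phases present.
Newton–Raphson from ψ₂ = 0.69:
  ψ₂ = 0.690: g = -0.1377, g' = -0.640 → ψ₂ = 0.475
  ψ₂ = 0.475: g = -0.0390, g' = -0.333 → ψ₂ = 0.358
  ψ₂ = 0.358: g = -0.0048, g' = -0.257 → ψ₂ = 0.339
Converged at ψ₂ = 0.339.
  isobutane: x = 0.787, y = 0.966
  acetone: x = 0.213, y = 0.034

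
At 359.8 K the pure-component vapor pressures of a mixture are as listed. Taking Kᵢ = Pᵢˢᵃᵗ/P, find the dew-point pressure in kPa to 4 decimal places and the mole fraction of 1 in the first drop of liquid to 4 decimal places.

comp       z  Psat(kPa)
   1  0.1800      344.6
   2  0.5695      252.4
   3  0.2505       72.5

At the dew point ψ → 1, so Σzᵢ/Kᵢ = 1 with Kᵢ = Pᵢˢᵃᵗ/P ⇒ 1/P = Σzᵢ/Pᵢˢᵃᵗ.
1/P = 0.1800/344.6 + 0.5695/252.4 + 0.2505/72.5 = 0.0062339 ⇒ P = 160.4143 kPa
xᵢ = zᵢP/Pᵢˢᵃᵗ ⇒ x_1 = 0.1800·160.4143/344.6 = 0.0838

Pdew = 160.4143 kPa, x_1 = 0.0838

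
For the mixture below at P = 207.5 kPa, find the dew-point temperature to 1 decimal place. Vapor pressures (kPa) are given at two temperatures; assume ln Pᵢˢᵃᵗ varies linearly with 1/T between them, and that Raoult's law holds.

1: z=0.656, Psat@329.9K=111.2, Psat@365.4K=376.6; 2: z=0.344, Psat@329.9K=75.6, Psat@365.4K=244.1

T = 352.0 K

Dew-point temperature: Σzᵢ·P/Pᵢˢᵃᵗ(T) = 1. Interpolate ln Pᵢˢᵃᵗ = aᵢ + bᵢ/T.
  T = 329.9 K: ΣzᵢP/Pᵢˢᵃᵗ = 2.1683
  T = 365.4 K: ΣzᵢP/Pᵢˢᵃᵗ = 0.6539
  T = 347.6 K: ΣzᵢP/Pᵢˢᵃᵗ = 1.1567
  T = 356.5 K: ΣzᵢP/Pᵢˢᵃᵗ = 0.8635
  T = 352.1 K: ΣzᵢP/Pᵢˢᵃᵗ = 0.9959
  T = 349.9 K: ΣzᵢP/Pᵢˢᵃᵗ = 1.0710
Interpolating between 349.9 K and 352.1 K gives T ≈ 352.0 K.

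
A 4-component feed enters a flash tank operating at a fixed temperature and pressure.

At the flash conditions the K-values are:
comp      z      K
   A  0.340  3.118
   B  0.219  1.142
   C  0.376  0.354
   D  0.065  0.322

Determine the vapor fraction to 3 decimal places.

Let ψ = V/F and solve Σ zᵢ(Kᵢ−1)/(1+ψ(Kᵢ−1)) = 0.
Feasibility: ΣzᵢKᵢ = 1.464, Σzᵢ/Kᵢ = 1.565 — both > 1, two phases present.
Iterate (Newton) starting at ψ = 0.34:
  ψ = 0.340: g = 0.0798, g' = -0.828 → ψ = 0.436
  ψ = 0.436: g = 0.0027, g' = -0.780 → ψ = 0.440
Converged at ψ = 0.440.

ψ = 0.440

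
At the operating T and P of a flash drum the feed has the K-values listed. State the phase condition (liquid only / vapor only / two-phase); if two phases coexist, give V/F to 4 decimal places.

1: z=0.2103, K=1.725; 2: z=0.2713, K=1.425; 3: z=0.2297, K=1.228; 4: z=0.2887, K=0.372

two-phase, V/F = 0.4697

ΣzᵢKᵢ = 1.1388; Σzᵢ/Kᵢ = 1.2754.
Both exceed 1, so a two-phase solution exists.
Iterate (Newton) starting at ψ = 0.5:
  ψ = 0.5000: g = -0.01028, g' = -0.3444 → ψ = 0.4702
  ψ = 0.4702: g = -0.00015, g' = -0.3345 → ψ = 0.4697
Converged at ψ = 0.4697.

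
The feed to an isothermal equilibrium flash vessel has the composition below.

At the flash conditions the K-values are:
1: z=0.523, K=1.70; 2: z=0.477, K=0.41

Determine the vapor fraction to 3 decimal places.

ψ = 0.205

Material balance + equilibrium reduce to Σ zᵢ(Kᵢ−1)/(1+ψ(Kᵢ−1)) = 0.
g(0) = ΣzᵢKᵢ − 1 = 0.085 and g(1) = 1 − Σzᵢ/Kᵢ = -0.471, so a root lies in (0, 1).
Iterate (Newton) starting at ψ = 0.54:
  ψ = 0.540: g = -0.1473, g' = -0.493 → ψ = 0.241
  ψ = 0.241: g = -0.0148, g' = -0.413 → ψ = 0.205
Converged at ψ = 0.205.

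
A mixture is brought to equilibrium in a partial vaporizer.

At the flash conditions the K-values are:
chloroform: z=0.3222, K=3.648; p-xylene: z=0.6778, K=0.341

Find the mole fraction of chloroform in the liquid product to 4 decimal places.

Rachford–Rice: g(ψ) = Σ zᵢ(Kᵢ−1)/(1+ψ(Kᵢ−1)) = 0.
Feasibility: ΣzᵢKᵢ = 1.4065, Σzᵢ/Kᵢ = 2.0760 — both > 1, two phases present.
Binary case is linear: z₁(K₁−1)(1+ψ(K₂−1)) + z₂(K₂−1)(1+ψ(K₁−1)) = 0
⇒ ψ = [z₁(K₁−1)+z₂(K₂−1)] / [−(K₁−1)(K₂−1)] = 0.40652/1.74503 = 0.2330
Compositions from xᵢ = zᵢ/(1+ψ(Kᵢ−1)), yᵢ = Kᵢxᵢ:
  chloroform: x = 0.1993, y = 0.7270
  p-xylene: x = 0.8007, y = 0.2730

x_chloroform = 0.1993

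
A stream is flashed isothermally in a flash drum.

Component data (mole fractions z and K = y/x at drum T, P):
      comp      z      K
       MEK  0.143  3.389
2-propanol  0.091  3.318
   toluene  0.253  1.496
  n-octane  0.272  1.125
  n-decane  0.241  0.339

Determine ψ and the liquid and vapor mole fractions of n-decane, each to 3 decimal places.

ψ = 0.760, x_n-decane = 0.484, y_n-decane = 0.164

Let ψ = V/F and solve Σ zᵢ(Kᵢ−1)/(1+ψ(Kᵢ−1)) = 0.
g(0) = ΣzᵢKᵢ − 1 = 0.553 and g(1) = 1 − Σzᵢ/Kᵢ = -0.191, so a root lies in (0, 1).
Newton–Raphson from ψ = 0.46:
  ψ = 0.460: g = 0.1703, g' = -0.562 → ψ = 0.763
  ψ = 0.763: g = -0.0020, g' = -0.631 → ψ = 0.760
Converged at ψ = 0.760.
Compositions from xᵢ = zᵢ/(1+ψ(Kᵢ−1)), yᵢ = Kᵢxᵢ:
  MEK: x = 0.051, y = 0.172
  2-propanol: x = 0.033, y = 0.109
  toluene: x = 0.184, y = 0.275
  n-octane: x = 0.248, y = 0.279
  n-decane: x = 0.484, y = 0.164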